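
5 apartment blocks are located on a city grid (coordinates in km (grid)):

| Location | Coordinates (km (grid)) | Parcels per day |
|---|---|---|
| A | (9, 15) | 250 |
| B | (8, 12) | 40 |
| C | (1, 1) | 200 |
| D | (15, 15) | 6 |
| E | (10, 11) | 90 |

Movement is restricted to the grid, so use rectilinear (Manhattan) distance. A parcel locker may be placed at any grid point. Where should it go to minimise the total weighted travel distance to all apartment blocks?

(9, 12)

Manhattan distance separates: Σwᵢ(|x−xᵢ|+|y−yᵢ|) = Σwᵢ|x−xᵢ| + Σwᵢ|y−yᵢ|, so x and y are optimised independently as 1-D weighted medians.
Total weight W = 586; half = 293.
x-coordinate, sorted with cumulative weight:
  x=1 (C, w=200) cum 200
  x=8 (B, w=40) cum 240
  x=9 (A, w=250) cum 490  ← median
  x=10 (E, w=90) cum 580
  x=15 (D, w=6) cum 586
⇒ x* = 9
y-coordinate, sorted with cumulative weight:
  y=1 (C, w=200) cum 200
  y=11 (E, w=90) cum 290
  y=12 (B, w=40) cum 330  ← median
  y=15 (A, w=250) cum 580
  y=15 (D, w=6) cum 586
⇒ y* = 12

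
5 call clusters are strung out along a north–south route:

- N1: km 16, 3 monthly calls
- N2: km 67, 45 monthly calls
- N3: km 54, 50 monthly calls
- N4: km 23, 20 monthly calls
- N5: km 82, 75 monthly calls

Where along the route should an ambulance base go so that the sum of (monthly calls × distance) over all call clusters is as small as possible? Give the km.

x = 67

For a sum of weighted absolute distances on a line, the optimum is the weighted median (not the mean). Total weight W = 193; half-weight = 96.5.
Sort by position and accumulate weight:
  km 16 (N1, w=3) → cum 3
  km 23 (N4, w=20) → cum 23
  km 54 (N3, w=50) → cum 73
  km 67 (N2, w=45) → cum 118  ≥ 96.5 → median here
  km 82 (N5, w=75) → cum 193
Optimal location: km 67.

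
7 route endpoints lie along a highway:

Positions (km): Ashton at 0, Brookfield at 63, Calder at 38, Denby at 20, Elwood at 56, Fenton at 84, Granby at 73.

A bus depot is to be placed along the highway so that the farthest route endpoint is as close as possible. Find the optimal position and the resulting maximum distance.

The 1-center on a line is the midpoint of the two extreme points: leftmost at 0, rightmost at 84.
Optimal location = (0 + 84)/2 = 42; maximum distance = (84 − 0)/2 = 42.

location 42, max distance 42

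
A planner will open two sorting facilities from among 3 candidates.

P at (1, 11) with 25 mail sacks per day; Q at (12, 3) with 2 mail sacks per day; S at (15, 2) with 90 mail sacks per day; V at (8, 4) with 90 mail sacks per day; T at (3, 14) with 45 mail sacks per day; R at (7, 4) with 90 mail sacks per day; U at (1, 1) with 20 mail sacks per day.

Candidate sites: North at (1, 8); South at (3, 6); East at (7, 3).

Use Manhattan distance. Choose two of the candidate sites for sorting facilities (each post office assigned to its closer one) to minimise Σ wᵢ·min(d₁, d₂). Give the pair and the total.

Evaluate every pair (each demand assigned to the nearer of the two):
  {North, East}: total = 1665
  {South, East}: total = 1765
  {North, South}: total = 3209
Best pair: {North, East} with total 1665.

{North, East}, total 1665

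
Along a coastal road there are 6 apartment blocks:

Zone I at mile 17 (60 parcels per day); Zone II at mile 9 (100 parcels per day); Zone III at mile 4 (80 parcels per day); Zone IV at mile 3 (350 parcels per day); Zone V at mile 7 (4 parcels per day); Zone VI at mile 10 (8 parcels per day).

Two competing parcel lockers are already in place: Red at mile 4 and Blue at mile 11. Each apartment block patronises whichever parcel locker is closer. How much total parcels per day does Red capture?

434

The indifferent point is the midpoint (4+11)/2 = 7.5; apartment blocks left of it (closer to Red at 4) go to Red, those right go to Blue.
  Zone IV at 3 (w=350) → Red
  Zone III at 4 (w=80) → Red
  Zone V at 7 (w=4) → Red
  Zone II at 9 (w=100) → Blue
  Zone VI at 10 (w=8) → Blue
  Zone I at 17 (w=60) → Blue
Red captures 434; Blue captures 168.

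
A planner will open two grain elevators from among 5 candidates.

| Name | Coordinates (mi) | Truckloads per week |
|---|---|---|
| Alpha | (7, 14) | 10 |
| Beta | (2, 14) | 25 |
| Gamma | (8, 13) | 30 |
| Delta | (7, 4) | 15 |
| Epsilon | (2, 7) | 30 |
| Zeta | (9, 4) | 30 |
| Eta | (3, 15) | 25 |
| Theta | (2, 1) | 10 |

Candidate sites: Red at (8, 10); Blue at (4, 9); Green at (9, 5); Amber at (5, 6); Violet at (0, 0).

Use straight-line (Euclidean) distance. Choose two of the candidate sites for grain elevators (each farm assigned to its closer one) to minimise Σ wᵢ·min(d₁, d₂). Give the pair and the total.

Evaluate every pair (each demand assigned to the nearer of the two):
  {Blue, Green}: total = 743.7
  {Red, Amber}: total = 818.1
  {Red, Green}: total = 833.7
  {Blue, Amber}: total = 834.5
  {Red, Blue}: total = 855.2
  {Blue, Violet}: total = 921.5
  {Green, Amber}: total = 971.7
  {Red, Violet}: total = 985.6
  {Amber, Violet}: total = 1048.8
  {Green, Violet}: total = 1215.0
Best pair: {Blue, Green} with total 743.7.

{Blue, Green}, total 743.7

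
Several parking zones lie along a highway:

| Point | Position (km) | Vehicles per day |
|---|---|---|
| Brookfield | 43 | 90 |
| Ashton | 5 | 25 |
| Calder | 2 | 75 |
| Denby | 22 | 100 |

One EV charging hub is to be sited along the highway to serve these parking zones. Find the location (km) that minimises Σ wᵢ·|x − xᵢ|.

x = 22

For a sum of weighted absolute distances on a line, the optimum is the weighted median (not the mean). Total weight W = 290; half-weight = 145.
Sort by position and accumulate weight:
  km 2 (Calder, w=75) → cum 75
  km 5 (Ashton, w=25) → cum 100
  km 22 (Denby, w=100) → cum 200  ≥ 145 → median here
  km 43 (Brookfield, w=90) → cum 290
Optimal location: km 22.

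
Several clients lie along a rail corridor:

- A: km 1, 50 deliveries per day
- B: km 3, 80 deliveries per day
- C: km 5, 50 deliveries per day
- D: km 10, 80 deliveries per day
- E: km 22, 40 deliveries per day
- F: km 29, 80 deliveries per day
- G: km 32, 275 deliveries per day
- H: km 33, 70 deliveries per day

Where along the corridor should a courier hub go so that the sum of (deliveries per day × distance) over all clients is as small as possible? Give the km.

For a sum of weighted absolute distances on a line, the optimum is the weighted median (not the mean). Total weight W = 725; half-weight = 362.5.
Sort by position and accumulate weight:
  km 1 (A, w=50) → cum 50
  km 3 (B, w=80) → cum 130
  km 5 (C, w=50) → cum 180
  km 10 (D, w=80) → cum 260
  km 22 (E, w=40) → cum 300
  km 29 (F, w=80) → cum 380  ≥ 362.5 → median here
  km 32 (G, w=275) → cum 655
  km 33 (H, w=70) → cum 725
Optimal location: km 29.

x = 29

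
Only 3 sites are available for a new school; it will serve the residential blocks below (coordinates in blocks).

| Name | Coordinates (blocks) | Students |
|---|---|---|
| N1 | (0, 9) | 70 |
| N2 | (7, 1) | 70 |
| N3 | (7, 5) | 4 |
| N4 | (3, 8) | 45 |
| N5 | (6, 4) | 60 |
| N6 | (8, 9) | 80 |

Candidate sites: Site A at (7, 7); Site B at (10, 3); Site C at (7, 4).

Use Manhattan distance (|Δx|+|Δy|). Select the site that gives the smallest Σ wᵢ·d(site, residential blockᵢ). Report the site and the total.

Total weighted distance at each candidate:
  Site A (7, 7): total = 1763
  Site B (10, 3): total = 2970
  Site C (7, 4): total = 1954
Minimum is at Site A with total 1763 blocks.

Site A, total 1763 blocks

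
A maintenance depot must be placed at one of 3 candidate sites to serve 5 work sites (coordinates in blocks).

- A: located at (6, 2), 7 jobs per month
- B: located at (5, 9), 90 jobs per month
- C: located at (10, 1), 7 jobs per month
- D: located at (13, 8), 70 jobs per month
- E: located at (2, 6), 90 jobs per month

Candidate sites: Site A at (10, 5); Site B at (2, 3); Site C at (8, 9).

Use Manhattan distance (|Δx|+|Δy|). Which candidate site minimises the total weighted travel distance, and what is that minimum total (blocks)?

Total weighted distance at each candidate:
  Site A (10, 5): total = 2117
  Site B (2, 3): total = 2305
  Site C (8, 9): total = 1633
Minimum is at Site C with total 1633 blocks.

Site C, total 1633 blocks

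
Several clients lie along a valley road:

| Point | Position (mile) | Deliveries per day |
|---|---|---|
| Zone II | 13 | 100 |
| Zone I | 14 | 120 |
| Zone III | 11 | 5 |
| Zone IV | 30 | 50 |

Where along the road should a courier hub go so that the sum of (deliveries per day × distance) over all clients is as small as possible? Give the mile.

For a sum of weighted absolute distances on a line, the optimum is the weighted median (not the mean). Total weight W = 275; half-weight = 137.5.
Sort by position and accumulate weight:
  mile 11 (Zone III, w=5) → cum 5
  mile 13 (Zone II, w=100) → cum 105
  mile 14 (Zone I, w=120) → cum 225  ≥ 137.5 → median here
  mile 30 (Zone IV, w=50) → cum 275
Optimal location: mile 14.

x = 14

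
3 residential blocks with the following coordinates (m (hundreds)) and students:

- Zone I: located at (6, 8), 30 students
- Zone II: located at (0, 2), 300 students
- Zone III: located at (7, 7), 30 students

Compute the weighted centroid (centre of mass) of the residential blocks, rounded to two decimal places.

(1.08, 2.92)

The minimiser of Σwᵢ‖p−pᵢ‖² is the weighted centroid p* = (Σwᵢpᵢ)/(Σwᵢ).
Σwᵢ = 360.
Σwᵢxᵢ = 30·6 + 300·0 + 30·7 = 390.
Σwᵢyᵢ = 30·8 + 300·2 + 30·7 = 1050.
x* = 390/360 = 1.08, y* = 1050/360 = 2.92.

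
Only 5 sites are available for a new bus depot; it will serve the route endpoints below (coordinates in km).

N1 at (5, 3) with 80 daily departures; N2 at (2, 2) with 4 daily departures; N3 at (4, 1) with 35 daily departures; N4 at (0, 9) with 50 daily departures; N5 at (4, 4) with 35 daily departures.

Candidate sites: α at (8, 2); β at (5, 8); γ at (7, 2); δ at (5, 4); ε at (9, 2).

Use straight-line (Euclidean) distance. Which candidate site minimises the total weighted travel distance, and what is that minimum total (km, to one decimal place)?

Total weighted distance at each candidate:
  α (8, 2): total = 1109.3
  β (5, 8): total = 1073.6
  γ (7, 2): total = 930.7
  δ (5, 4): total = 593.7
  ε (9, 2): total = 1294.9
Minimum is at δ with total 593.7 km.

δ, total 593.7 km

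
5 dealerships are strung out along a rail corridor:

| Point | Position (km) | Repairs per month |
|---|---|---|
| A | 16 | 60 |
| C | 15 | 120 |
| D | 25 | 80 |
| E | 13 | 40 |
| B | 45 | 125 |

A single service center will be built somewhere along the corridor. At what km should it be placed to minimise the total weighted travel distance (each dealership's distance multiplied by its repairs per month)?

For a sum of weighted absolute distances on a line, the optimum is the weighted median (not the mean). Total weight W = 425; half-weight = 212.5.
Sort by position and accumulate weight:
  km 13 (E, w=40) → cum 40
  km 15 (C, w=120) → cum 160
  km 16 (A, w=60) → cum 220  ≥ 212.5 → median here
  km 25 (D, w=80) → cum 300
  km 45 (B, w=125) → cum 425
Optimal location: km 16.

x = 16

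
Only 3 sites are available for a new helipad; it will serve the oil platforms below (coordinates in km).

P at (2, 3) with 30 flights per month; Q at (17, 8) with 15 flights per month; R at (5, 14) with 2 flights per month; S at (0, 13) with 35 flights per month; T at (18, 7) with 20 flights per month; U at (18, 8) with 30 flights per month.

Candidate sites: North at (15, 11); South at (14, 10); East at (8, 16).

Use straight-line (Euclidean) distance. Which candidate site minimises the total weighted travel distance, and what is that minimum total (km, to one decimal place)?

South, total 1225.8 km

Total weighted distance at each candidate:
  North (15, 11): total = 1289.8
  South (14, 10): total = 1225.8
  East (8, 16): total = 1569.7
Minimum is at South with total 1225.8 km.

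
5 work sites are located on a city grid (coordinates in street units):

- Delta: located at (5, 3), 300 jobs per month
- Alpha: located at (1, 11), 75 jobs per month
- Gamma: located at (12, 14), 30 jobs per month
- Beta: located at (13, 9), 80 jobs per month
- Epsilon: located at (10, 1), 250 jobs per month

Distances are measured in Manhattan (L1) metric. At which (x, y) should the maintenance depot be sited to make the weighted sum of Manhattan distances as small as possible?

Manhattan distance separates: Σwᵢ(|x−xᵢ|+|y−yᵢ|) = Σwᵢ|x−xᵢ| + Σwᵢ|y−yᵢ|, so x and y are optimised independently as 1-D weighted medians.
Total weight W = 735; half = 367.5.
x-coordinate, sorted with cumulative weight:
  x=1 (Alpha, w=75) cum 75
  x=5 (Delta, w=300) cum 375  ← median
  x=10 (Epsilon, w=250) cum 625
  x=12 (Gamma, w=30) cum 655
  x=13 (Beta, w=80) cum 735
⇒ x* = 5
y-coordinate, sorted with cumulative weight:
  y=1 (Epsilon, w=250) cum 250
  y=3 (Delta, w=300) cum 550  ← median
  y=9 (Beta, w=80) cum 630
  y=11 (Alpha, w=75) cum 705
  y=14 (Gamma, w=30) cum 735
⇒ y* = 3

(5, 3)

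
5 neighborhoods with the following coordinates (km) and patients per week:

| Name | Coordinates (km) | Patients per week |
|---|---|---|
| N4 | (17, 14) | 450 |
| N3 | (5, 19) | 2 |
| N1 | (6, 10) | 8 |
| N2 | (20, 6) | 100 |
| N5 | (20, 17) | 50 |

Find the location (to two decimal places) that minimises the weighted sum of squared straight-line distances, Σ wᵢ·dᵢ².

(17.55, 12.90)

The minimiser of Σwᵢ‖p−pᵢ‖² is the weighted centroid p* = (Σwᵢpᵢ)/(Σwᵢ).
Σwᵢ = 610.
Σwᵢxᵢ = 450·17 + 2·5 + 8·6 + 100·20 + 50·20 = 10708.
Σwᵢyᵢ = 450·14 + 2·19 + 8·10 + 100·6 + 50·17 = 7868.
x* = 10708/610 = 17.55, y* = 7868/610 = 12.90.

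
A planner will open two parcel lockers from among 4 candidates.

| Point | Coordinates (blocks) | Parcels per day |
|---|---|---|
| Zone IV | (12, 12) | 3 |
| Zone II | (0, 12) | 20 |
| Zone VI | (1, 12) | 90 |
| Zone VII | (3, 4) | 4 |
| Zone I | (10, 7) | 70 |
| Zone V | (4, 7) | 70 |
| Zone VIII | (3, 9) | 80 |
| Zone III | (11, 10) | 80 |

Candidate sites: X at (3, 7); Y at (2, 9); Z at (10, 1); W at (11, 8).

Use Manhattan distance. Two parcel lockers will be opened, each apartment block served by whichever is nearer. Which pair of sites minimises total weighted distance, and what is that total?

{Y, W}, total 1159

Evaluate every pair (each demand assigned to the nearer of the two):
  {Y, W}: total = 1159
  {X, W}: total = 1347
  {X, Y}: total = 1951
  {Y, Z}: total = 2103
  {X, Z}: total = 2291
  {Z, W}: total = 3195
Best pair: {Y, W} with total 1159.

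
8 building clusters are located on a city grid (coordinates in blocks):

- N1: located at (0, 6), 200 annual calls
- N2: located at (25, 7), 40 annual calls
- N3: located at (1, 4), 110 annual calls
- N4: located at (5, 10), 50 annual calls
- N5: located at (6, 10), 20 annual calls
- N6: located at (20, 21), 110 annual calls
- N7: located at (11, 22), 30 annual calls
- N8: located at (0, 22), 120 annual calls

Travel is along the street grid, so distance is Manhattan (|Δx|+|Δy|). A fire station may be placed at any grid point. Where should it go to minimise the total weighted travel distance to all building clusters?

Manhattan distance separates: Σwᵢ(|x−xᵢ|+|y−yᵢ|) = Σwᵢ|x−xᵢ| + Σwᵢ|y−yᵢ|, so x and y are optimised independently as 1-D weighted medians.
Total weight W = 680; half = 340.
x-coordinate, sorted with cumulative weight:
  x=0 (N1, w=200) cum 200
  x=0 (N8, w=120) cum 320
  x=1 (N3, w=110) cum 430  ← median
  x=5 (N4, w=50) cum 480
  x=6 (N5, w=20) cum 500
  x=11 (N7, w=30) cum 530
  x=20 (N6, w=110) cum 640
  x=25 (N2, w=40) cum 680
⇒ x* = 1
y-coordinate, sorted with cumulative weight:
  y=4 (N3, w=110) cum 110
  y=6 (N1, w=200) cum 310
  y=7 (N2, w=40) cum 350  ← median
  y=10 (N4, w=50) cum 400
  y=10 (N5, w=20) cum 420
  y=21 (N6, w=110) cum 530
  y=22 (N7, w=30) cum 560
  y=22 (N8, w=120) cum 680
⇒ y* = 7

(1, 7)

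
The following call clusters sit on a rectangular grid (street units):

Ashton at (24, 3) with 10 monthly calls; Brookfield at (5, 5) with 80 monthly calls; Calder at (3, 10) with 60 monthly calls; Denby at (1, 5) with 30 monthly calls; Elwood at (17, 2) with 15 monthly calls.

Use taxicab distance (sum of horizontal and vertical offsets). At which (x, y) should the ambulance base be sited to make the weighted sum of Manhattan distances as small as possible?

(5, 5)

Manhattan distance separates: Σwᵢ(|x−xᵢ|+|y−yᵢ|) = Σwᵢ|x−xᵢ| + Σwᵢ|y−yᵢ|, so x and y are optimised independently as 1-D weighted medians.
Total weight W = 195; half = 97.5.
x-coordinate, sorted with cumulative weight:
  x=1 (Denby, w=30) cum 30
  x=3 (Calder, w=60) cum 90
  x=5 (Brookfield, w=80) cum 170  ← median
  x=17 (Elwood, w=15) cum 185
  x=24 (Ashton, w=10) cum 195
⇒ x* = 5
y-coordinate, sorted with cumulative weight:
  y=2 (Elwood, w=15) cum 15
  y=3 (Ashton, w=10) cum 25
  y=5 (Brookfield, w=80) cum 105  ← median
  y=5 (Denby, w=30) cum 135
  y=10 (Calder, w=60) cum 195
⇒ y* = 5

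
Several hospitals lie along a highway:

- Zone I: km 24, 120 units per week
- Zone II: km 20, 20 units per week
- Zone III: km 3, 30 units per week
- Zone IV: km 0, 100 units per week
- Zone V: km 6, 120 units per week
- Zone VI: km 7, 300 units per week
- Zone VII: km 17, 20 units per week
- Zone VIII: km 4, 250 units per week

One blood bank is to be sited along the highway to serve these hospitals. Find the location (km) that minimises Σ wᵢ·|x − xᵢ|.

x = 6

For a sum of weighted absolute distances on a line, the optimum is the weighted median (not the mean). Total weight W = 960; half-weight = 480.
Sort by position and accumulate weight:
  km 0 (Zone IV, w=100) → cum 100
  km 3 (Zone III, w=30) → cum 130
  km 4 (Zone VIII, w=250) → cum 380
  km 6 (Zone V, w=120) → cum 500  ≥ 480 → median here
  km 7 (Zone VI, w=300) → cum 800
  km 17 (Zone VII, w=20) → cum 820
  km 20 (Zone II, w=20) → cum 840
  km 24 (Zone I, w=120) → cum 960
Optimal location: km 6.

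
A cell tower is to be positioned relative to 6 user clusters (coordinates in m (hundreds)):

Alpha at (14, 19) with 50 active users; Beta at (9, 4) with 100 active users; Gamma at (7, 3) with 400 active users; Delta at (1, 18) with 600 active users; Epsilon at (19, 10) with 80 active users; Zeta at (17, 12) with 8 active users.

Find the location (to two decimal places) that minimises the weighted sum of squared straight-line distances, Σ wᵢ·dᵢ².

(5.38, 11.51)

The minimiser of Σwᵢ‖p−pᵢ‖² is the weighted centroid p* = (Σwᵢpᵢ)/(Σwᵢ).
Σwᵢ = 1238.
Σwᵢxᵢ = 50·14 + 100·9 + 400·7 + 600·1 + 80·19 + 8·17 = 6656.
Σwᵢyᵢ = 50·19 + 100·4 + 400·3 + 600·18 + 80·10 + 8·12 = 14246.
x* = 6656/1238 = 5.38, y* = 14246/1238 = 11.51.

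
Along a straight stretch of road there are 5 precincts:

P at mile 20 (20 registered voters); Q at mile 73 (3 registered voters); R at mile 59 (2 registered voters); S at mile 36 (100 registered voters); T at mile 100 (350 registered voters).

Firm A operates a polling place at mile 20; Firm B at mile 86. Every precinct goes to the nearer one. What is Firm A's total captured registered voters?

The indifferent point is the midpoint (20+86)/2 = 53; precincts left of it (closer to Firm A at 20) go to Firm A, those right go to Firm B.
  P at 20 (w=20) → Firm A
  S at 36 (w=100) → Firm A
  R at 59 (w=2) → Firm B
  Q at 73 (w=3) → Firm B
  T at 100 (w=350) → Firm B
Firm A captures 120; Firm B captures 355.

120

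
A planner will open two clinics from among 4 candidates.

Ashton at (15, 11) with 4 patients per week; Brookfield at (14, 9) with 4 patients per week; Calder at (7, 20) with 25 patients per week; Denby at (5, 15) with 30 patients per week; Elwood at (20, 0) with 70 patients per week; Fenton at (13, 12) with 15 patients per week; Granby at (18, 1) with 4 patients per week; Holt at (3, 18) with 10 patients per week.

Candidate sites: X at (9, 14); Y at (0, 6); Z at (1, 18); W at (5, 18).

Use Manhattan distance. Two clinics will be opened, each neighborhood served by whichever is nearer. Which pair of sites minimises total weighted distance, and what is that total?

{X, W}, total 2214

Evaluate every pair (each demand assigned to the nearer of the two):
  {X, W}: total = 2214
  {X, Z}: total = 2374
  {X, Y}: total = 2454
  {Y, W}: total = 2468
  {Y, Z}: total = 2760
  {Z, W}: total = 2990
Best pair: {X, W} with total 2214.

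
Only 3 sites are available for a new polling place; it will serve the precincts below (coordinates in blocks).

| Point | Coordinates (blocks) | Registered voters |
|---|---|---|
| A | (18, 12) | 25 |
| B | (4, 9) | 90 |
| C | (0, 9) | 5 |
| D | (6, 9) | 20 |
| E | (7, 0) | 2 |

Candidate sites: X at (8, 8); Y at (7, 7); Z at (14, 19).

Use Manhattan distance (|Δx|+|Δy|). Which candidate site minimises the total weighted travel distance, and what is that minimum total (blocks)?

X, total 923 blocks

Total weighted distance at each candidate:
  X (8, 8): total = 923
  Y (7, 7): total = 969
  Z (14, 19): total = 2607
Minimum is at X with total 923 blocks.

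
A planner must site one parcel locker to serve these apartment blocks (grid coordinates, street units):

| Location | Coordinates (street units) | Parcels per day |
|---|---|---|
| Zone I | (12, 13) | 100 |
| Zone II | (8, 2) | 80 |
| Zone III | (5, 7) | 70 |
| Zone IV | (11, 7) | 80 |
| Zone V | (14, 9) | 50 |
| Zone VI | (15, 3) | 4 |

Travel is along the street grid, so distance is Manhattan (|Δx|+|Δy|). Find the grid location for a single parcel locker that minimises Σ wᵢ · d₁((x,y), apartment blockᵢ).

Manhattan distance separates: Σwᵢ(|x−xᵢ|+|y−yᵢ|) = Σwᵢ|x−xᵢ| + Σwᵢ|y−yᵢ|, so x and y are optimised independently as 1-D weighted medians.
Total weight W = 384; half = 192.
x-coordinate, sorted with cumulative weight:
  x=5 (Zone III, w=70) cum 70
  x=8 (Zone II, w=80) cum 150
  x=11 (Zone IV, w=80) cum 230  ← median
  x=12 (Zone I, w=100) cum 330
  x=14 (Zone V, w=50) cum 380
  x=15 (Zone VI, w=4) cum 384
⇒ x* = 11
y-coordinate, sorted with cumulative weight:
  y=2 (Zone II, w=80) cum 80
  y=3 (Zone VI, w=4) cum 84
  y=7 (Zone III, w=70) cum 154
  y=7 (Zone IV, w=80) cum 234  ← median
  y=9 (Zone V, w=50) cum 284
  y=13 (Zone I, w=100) cum 384
⇒ y* = 7

(11, 7)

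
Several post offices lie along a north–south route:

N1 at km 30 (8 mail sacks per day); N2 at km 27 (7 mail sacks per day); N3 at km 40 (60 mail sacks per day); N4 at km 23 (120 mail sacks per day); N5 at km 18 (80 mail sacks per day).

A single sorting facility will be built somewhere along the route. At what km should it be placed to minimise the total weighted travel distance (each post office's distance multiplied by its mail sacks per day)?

x = 23

For a sum of weighted absolute distances on a line, the optimum is the weighted median (not the mean). Total weight W = 275; half-weight = 137.5.
Sort by position and accumulate weight:
  km 18 (N5, w=80) → cum 80
  km 23 (N4, w=120) → cum 200  ≥ 137.5 → median here
  km 27 (N2, w=7) → cum 207
  km 30 (N1, w=8) → cum 215
  km 40 (N3, w=60) → cum 275
Optimal location: km 23.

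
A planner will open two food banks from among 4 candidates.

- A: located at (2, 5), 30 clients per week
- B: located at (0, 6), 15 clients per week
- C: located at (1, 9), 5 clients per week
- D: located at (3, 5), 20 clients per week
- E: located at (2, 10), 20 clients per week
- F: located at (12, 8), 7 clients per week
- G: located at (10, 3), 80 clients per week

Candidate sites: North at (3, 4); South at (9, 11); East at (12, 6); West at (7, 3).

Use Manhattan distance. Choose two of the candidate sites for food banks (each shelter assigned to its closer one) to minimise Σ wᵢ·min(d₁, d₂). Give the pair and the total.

Evaluate every pair (each demand assigned to the nearer of the two):
  {North, West}: total = 640
  {North, East}: total = 744
  {South, West}: total = 972
  {North, South}: total = 1012
  {East, West}: total = 1034
  {South, East}: total = 1334
Best pair: {North, West} with total 640.

{North, West}, total 640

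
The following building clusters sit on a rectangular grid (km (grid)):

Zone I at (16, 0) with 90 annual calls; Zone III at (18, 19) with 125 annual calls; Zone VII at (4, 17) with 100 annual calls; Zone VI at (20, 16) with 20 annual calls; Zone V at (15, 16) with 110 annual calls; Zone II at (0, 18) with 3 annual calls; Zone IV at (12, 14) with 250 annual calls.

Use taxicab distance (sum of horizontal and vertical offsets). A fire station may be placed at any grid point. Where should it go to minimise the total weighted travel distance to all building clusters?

(12, 16)

Manhattan distance separates: Σwᵢ(|x−xᵢ|+|y−yᵢ|) = Σwᵢ|x−xᵢ| + Σwᵢ|y−yᵢ|, so x and y are optimised independently as 1-D weighted medians.
Total weight W = 698; half = 349.
x-coordinate, sorted with cumulative weight:
  x=0 (Zone II, w=3) cum 3
  x=4 (Zone VII, w=100) cum 103
  x=12 (Zone IV, w=250) cum 353  ← median
  x=15 (Zone V, w=110) cum 463
  x=16 (Zone I, w=90) cum 553
  x=18 (Zone III, w=125) cum 678
  x=20 (Zone VI, w=20) cum 698
⇒ x* = 12
y-coordinate, sorted with cumulative weight:
  y=0 (Zone I, w=90) cum 90
  y=14 (Zone IV, w=250) cum 340
  y=16 (Zone VI, w=20) cum 360  ← median
  y=16 (Zone V, w=110) cum 470
  y=17 (Zone VII, w=100) cum 570
  y=18 (Zone II, w=3) cum 573
  y=19 (Zone III, w=125) cum 698
⇒ y* = 16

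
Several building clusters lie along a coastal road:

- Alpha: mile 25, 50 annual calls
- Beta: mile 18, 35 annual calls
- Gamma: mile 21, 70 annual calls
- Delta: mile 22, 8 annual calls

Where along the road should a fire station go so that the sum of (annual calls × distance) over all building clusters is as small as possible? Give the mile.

For a sum of weighted absolute distances on a line, the optimum is the weighted median (not the mean). Total weight W = 163; half-weight = 81.5.
Sort by position and accumulate weight:
  mile 18 (Beta, w=35) → cum 35
  mile 21 (Gamma, w=70) → cum 105  ≥ 81.5 → median here
  mile 22 (Delta, w=8) → cum 113
  mile 25 (Alpha, w=50) → cum 163
Optimal location: mile 21.

x = 21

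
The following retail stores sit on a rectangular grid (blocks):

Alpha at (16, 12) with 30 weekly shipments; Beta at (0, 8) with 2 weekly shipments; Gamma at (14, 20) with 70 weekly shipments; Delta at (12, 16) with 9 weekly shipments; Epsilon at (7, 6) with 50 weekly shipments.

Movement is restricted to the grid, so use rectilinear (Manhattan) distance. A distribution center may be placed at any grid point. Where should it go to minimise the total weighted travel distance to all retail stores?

Manhattan distance separates: Σwᵢ(|x−xᵢ|+|y−yᵢ|) = Σwᵢ|x−xᵢ| + Σwᵢ|y−yᵢ|, so x and y are optimised independently as 1-D weighted medians.
Total weight W = 161; half = 80.5.
x-coordinate, sorted with cumulative weight:
  x=0 (Beta, w=2) cum 2
  x=7 (Epsilon, w=50) cum 52
  x=12 (Delta, w=9) cum 61
  x=14 (Gamma, w=70) cum 131  ← median
  x=16 (Alpha, w=30) cum 161
⇒ x* = 14
y-coordinate, sorted with cumulative weight:
  y=6 (Epsilon, w=50) cum 50
  y=8 (Beta, w=2) cum 52
  y=12 (Alpha, w=30) cum 82  ← median
  y=16 (Delta, w=9) cum 91
  y=20 (Gamma, w=70) cum 161
⇒ y* = 12

(14, 12)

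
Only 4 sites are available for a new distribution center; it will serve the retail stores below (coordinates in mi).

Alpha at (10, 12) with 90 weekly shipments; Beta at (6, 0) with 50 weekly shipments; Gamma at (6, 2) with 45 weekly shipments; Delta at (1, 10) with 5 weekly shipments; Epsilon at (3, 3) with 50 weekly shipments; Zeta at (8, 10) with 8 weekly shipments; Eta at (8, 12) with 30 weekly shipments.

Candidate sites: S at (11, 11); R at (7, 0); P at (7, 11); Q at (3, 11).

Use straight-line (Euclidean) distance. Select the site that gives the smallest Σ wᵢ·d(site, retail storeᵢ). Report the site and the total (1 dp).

P, total 1775.7 mi

Total weighted distance at each candidate:
  S (11, 11): total = 1930.8
  R (7, 0): total = 2013.8
  P (7, 11): total = 1775.7
  Q (3, 11): total = 2238.3
Minimum is at P with total 1775.7 mi.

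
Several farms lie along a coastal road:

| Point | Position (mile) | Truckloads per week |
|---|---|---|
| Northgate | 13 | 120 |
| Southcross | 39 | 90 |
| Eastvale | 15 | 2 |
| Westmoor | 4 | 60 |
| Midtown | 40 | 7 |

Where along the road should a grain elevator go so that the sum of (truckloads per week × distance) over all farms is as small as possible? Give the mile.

For a sum of weighted absolute distances on a line, the optimum is the weighted median (not the mean). Total weight W = 279; half-weight = 139.5.
Sort by position and accumulate weight:
  mile 4 (Westmoor, w=60) → cum 60
  mile 13 (Northgate, w=120) → cum 180  ≥ 139.5 → median here
  mile 15 (Eastvale, w=2) → cum 182
  mile 39 (Southcross, w=90) → cum 272
  mile 40 (Midtown, w=7) → cum 279
Optimal location: mile 13.

x = 13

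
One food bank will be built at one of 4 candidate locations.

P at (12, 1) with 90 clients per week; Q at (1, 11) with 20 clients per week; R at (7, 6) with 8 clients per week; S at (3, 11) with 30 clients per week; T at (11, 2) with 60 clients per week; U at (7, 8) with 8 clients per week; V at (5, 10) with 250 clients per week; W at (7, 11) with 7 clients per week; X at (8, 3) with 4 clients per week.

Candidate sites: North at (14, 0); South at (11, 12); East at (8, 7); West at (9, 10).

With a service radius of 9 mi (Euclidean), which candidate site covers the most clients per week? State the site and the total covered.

Coverage radius r = 9 mi; a point is covered iff (Δx)²+(Δy)² ≤ 9² = 81.
  North (14, 0): covers {P, T, X} → 154
  South (11, 12): covers {R, S, U, V, W} → 303
  East (8, 7): covers {P, Q, R, S, T, U, V, W, X} → 477
  West (9, 10): covers {Q, R, S, T, U, V, W, X} → 387
Maximum coverage at East: 477 clients per week.

East, covering 477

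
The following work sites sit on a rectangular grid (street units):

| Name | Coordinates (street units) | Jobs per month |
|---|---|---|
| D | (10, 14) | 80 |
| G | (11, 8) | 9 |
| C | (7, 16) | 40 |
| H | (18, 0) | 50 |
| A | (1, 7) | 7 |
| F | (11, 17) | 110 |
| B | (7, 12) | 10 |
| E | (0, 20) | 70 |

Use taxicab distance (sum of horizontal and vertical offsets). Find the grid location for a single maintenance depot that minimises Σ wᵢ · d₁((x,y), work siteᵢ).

(10, 16)

Manhattan distance separates: Σwᵢ(|x−xᵢ|+|y−yᵢ|) = Σwᵢ|x−xᵢ| + Σwᵢ|y−yᵢ|, so x and y are optimised independently as 1-D weighted medians.
Total weight W = 376; half = 188.
x-coordinate, sorted with cumulative weight:
  x=0 (E, w=70) cum 70
  x=1 (A, w=7) cum 77
  x=7 (C, w=40) cum 117
  x=7 (B, w=10) cum 127
  x=10 (D, w=80) cum 207  ← median
  x=11 (G, w=9) cum 216
  x=11 (F, w=110) cum 326
  x=18 (H, w=50) cum 376
⇒ x* = 10
y-coordinate, sorted with cumulative weight:
  y=0 (H, w=50) cum 50
  y=7 (A, w=7) cum 57
  y=8 (G, w=9) cum 66
  y=12 (B, w=10) cum 76
  y=14 (D, w=80) cum 156
  y=16 (C, w=40) cum 196  ← median
  y=17 (F, w=110) cum 306
  y=20 (E, w=70) cum 376
⇒ y* = 16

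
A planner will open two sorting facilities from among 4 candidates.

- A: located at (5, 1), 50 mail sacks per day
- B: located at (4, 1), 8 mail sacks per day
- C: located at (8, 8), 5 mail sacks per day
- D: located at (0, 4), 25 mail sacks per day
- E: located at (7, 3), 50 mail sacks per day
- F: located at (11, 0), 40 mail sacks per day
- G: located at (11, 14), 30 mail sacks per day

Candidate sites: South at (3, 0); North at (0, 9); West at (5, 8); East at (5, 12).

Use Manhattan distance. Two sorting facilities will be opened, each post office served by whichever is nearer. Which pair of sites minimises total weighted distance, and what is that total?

Evaluate every pair (each demand assigned to the nearer of the two):
  {South, East}: total = 1286
  {South, West}: total = 1386
  {South, North}: total = 1486
  {West, East}: total = 1804
  {North, West}: total = 1824
  {North, East}: total = 2316
Best pair: {South, East} with total 1286.

{South, East}, total 1286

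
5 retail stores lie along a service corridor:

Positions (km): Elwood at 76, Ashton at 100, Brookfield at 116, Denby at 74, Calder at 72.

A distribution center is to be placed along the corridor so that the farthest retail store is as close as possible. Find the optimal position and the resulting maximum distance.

The 1-center on a line is the midpoint of the two extreme points: leftmost at 72, rightmost at 116.
Optimal location = (72 + 116)/2 = 94; maximum distance = (116 − 72)/2 = 22.

location 94, max distance 22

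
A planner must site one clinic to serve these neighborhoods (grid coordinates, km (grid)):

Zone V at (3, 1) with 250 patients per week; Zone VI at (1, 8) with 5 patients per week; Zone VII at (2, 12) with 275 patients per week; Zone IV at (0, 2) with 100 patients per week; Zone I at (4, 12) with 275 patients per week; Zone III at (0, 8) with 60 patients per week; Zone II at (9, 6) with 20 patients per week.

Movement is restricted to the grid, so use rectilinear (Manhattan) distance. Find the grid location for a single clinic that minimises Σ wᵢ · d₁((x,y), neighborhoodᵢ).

Manhattan distance separates: Σwᵢ(|x−xᵢ|+|y−yᵢ|) = Σwᵢ|x−xᵢ| + Σwᵢ|y−yᵢ|, so x and y are optimised independently as 1-D weighted medians.
Total weight W = 985; half = 492.5.
x-coordinate, sorted with cumulative weight:
  x=0 (Zone IV, w=100) cum 100
  x=0 (Zone III, w=60) cum 160
  x=1 (Zone VI, w=5) cum 165
  x=2 (Zone VII, w=275) cum 440
  x=3 (Zone V, w=250) cum 690  ← median
  x=4 (Zone I, w=275) cum 965
  x=9 (Zone II, w=20) cum 985
⇒ x* = 3
y-coordinate, sorted with cumulative weight:
  y=1 (Zone V, w=250) cum 250
  y=2 (Zone IV, w=100) cum 350
  y=6 (Zone II, w=20) cum 370
  y=8 (Zone VI, w=5) cum 375
  y=8 (Zone III, w=60) cum 435
  y=12 (Zone VII, w=275) cum 710  ← median
  y=12 (Zone I, w=275) cum 985
⇒ y* = 12

(3, 12)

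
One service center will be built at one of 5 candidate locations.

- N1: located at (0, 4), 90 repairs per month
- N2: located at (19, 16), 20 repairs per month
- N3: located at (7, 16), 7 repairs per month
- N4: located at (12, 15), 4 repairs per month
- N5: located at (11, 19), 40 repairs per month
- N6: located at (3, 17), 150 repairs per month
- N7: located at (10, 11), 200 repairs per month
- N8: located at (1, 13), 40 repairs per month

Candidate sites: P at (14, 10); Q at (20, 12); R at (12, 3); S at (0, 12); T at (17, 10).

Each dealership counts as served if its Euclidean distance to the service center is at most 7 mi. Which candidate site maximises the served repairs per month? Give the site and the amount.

Coverage radius r = 7 mi; a point is covered iff (Δx)²+(Δy)² ≤ 7² = 49.
  P (14, 10): covers {N4, N7} → 204
  Q (20, 12): covers {N2} → 20
  R (12, 3): covers {none} → 0
  S (0, 12): covers {N6, N8} → 190
  T (17, 10): covers {N2} → 20
Maximum coverage at P: 204 repairs per month.

P, covering 204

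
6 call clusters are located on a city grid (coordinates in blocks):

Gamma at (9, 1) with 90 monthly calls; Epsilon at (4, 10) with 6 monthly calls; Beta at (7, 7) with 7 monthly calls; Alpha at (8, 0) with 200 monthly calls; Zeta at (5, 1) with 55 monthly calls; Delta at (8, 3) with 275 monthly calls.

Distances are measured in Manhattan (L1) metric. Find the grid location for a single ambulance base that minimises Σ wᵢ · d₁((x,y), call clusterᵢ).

(8, 1)

Manhattan distance separates: Σwᵢ(|x−xᵢ|+|y−yᵢ|) = Σwᵢ|x−xᵢ| + Σwᵢ|y−yᵢ|, so x and y are optimised independently as 1-D weighted medians.
Total weight W = 633; half = 316.5.
x-coordinate, sorted with cumulative weight:
  x=4 (Epsilon, w=6) cum 6
  x=5 (Zeta, w=55) cum 61
  x=7 (Beta, w=7) cum 68
  x=8 (Alpha, w=200) cum 268
  x=8 (Delta, w=275) cum 543  ← median
  x=9 (Gamma, w=90) cum 633
⇒ x* = 8
y-coordinate, sorted with cumulative weight:
  y=0 (Alpha, w=200) cum 200
  y=1 (Gamma, w=90) cum 290
  y=1 (Zeta, w=55) cum 345  ← median
  y=3 (Delta, w=275) cum 620
  y=7 (Beta, w=7) cum 627
  y=10 (Epsilon, w=6) cum 633
⇒ y* = 1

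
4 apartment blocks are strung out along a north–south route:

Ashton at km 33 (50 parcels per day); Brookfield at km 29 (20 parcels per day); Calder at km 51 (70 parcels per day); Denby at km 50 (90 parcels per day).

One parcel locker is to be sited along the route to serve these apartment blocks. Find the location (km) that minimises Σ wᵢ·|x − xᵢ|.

For a sum of weighted absolute distances on a line, the optimum is the weighted median (not the mean). Total weight W = 230; half-weight = 115.
Sort by position and accumulate weight:
  km 29 (Brookfield, w=20) → cum 20
  km 33 (Ashton, w=50) → cum 70
  km 50 (Denby, w=90) → cum 160  ≥ 115 → median here
  km 51 (Calder, w=70) → cum 230
Optimal location: km 50.

x = 50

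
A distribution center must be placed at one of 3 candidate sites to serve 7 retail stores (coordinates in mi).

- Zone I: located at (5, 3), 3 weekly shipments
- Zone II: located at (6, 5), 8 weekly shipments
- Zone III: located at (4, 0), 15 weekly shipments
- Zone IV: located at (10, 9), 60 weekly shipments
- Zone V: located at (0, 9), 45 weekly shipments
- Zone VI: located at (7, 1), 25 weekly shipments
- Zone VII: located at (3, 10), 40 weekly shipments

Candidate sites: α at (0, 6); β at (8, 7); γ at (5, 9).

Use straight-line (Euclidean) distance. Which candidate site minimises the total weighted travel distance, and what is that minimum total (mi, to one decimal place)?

γ, total 1007.4 mi

Total weighted distance at each candidate:
  α (0, 6): total = 1350.8
  β (8, 7): total = 1084.7
  γ (5, 9): total = 1007.4
Minimum is at γ with total 1007.4 mi.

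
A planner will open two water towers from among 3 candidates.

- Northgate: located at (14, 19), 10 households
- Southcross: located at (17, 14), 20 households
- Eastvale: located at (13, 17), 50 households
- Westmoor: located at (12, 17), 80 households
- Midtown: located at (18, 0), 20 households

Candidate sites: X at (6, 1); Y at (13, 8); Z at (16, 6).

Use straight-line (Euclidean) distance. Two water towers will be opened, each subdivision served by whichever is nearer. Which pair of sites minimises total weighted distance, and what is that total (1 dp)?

Evaluate every pair (each demand assigned to the nearer of the two):
  {Y, Z}: total = 1555.6
  {X, Y}: total = 1617.8
  {X, Z}: total = 1925.7
Best pair: {Y, Z} with total 1555.6.

{Y, Z}, total 1555.6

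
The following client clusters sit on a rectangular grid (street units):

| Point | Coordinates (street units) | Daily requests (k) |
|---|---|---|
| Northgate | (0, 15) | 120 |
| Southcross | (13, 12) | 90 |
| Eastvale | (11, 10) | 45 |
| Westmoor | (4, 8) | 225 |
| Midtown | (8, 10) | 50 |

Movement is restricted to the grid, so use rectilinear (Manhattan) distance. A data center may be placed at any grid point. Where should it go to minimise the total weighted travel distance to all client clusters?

(4, 10)

Manhattan distance separates: Σwᵢ(|x−xᵢ|+|y−yᵢ|) = Σwᵢ|x−xᵢ| + Σwᵢ|y−yᵢ|, so x and y are optimised independently as 1-D weighted medians.
Total weight W = 530; half = 265.
x-coordinate, sorted with cumulative weight:
  x=0 (Northgate, w=120) cum 120
  x=4 (Westmoor, w=225) cum 345  ← median
  x=8 (Midtown, w=50) cum 395
  x=11 (Eastvale, w=45) cum 440
  x=13 (Southcross, w=90) cum 530
⇒ x* = 4
y-coordinate, sorted with cumulative weight:
  y=8 (Westmoor, w=225) cum 225
  y=10 (Eastvale, w=45) cum 270  ← median
  y=10 (Midtown, w=50) cum 320
  y=12 (Southcross, w=90) cum 410
  y=15 (Northgate, w=120) cum 530
⇒ y* = 10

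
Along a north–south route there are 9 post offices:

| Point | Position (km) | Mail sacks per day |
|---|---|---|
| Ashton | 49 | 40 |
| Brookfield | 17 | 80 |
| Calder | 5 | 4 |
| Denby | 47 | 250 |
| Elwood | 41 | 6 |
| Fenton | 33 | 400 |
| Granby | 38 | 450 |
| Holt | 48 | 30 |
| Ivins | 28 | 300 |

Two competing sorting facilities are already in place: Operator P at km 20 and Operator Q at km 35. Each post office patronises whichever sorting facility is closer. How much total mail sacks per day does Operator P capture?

The indifferent point is the midpoint (20+35)/2 = 27.5; post offices left of it (closer to Operator P at 20) go to Operator P, those right go to Operator Q.
  Calder at 5 (w=4) → Operator P
  Brookfield at 17 (w=80) → Operator P
  Ivins at 28 (w=300) → Operator Q
  Fenton at 33 (w=400) → Operator Q
  Granby at 38 (w=450) → Operator Q
  Elwood at 41 (w=6) → Operator Q
  Denby at 47 (w=250) → Operator Q
  Holt at 48 (w=30) → Operator Q
  Ashton at 49 (w=40) → Operator Q
Operator P captures 84; Operator Q captures 1476.

84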